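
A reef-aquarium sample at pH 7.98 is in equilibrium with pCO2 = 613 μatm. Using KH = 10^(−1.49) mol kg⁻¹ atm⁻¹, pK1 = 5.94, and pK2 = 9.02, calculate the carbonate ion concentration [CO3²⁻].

[CO2*] = KH · pCO2 = 10^(−1.49) × 613×10^-6 = 1.984×10^-5 mol/kg
α₀ = 1/(1 + K1/[H⁺] + K1K2/[H⁺]²) = 1/(1 + 10^+2.04 + 10^+1.00) = 0.008289
DIC = [CO2*]/α₀ = 1.984×10^-5 / 0.008289 = 2.393 mmol/kg
[CO3²⁻] = α₂·DIC; α₂ = 0.08289, so [CO3²⁻] = 0.08289 × 2.393 = 0.198 mmol/kg

[CO3²⁻] = 0.198 mmol/kg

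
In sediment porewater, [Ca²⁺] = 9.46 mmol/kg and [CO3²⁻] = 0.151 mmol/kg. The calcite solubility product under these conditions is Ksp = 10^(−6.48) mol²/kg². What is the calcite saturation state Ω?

Ω = 4.31

Ksp = 10^(−6.48) = 3.311×10^-7
Ω = [Ca²⁺][CO3²⁻]/Ksp = (9.46×10^-3)(0.151×10^-3) / 3.311×10^-7 = 4.31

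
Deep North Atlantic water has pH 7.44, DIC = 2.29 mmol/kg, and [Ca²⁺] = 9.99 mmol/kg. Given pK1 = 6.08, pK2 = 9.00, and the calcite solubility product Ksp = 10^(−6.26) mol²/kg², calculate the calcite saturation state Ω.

α₂ = 1 / (1 + [H⁺]/K2 + [H⁺]²/(K1K2)) = 1 / (1 + 10^+1.56 + 10^+0.20)
   = 1 / (1 + 36.308 + 1.5849) = 1/38.893 = 0.02571
[CO3²⁻] = α₂ × DIC = 0.02571 × 2.29 = 0.05888 mmol/kg
Ksp = 10^(−6.26) = 5.495×10^-7
Ω = [Ca²⁺][CO3²⁻]/Ksp = (9.99×10^-3)(5.888×10^-5) / 5.495×10^-7 = 1.07

Ω = 1.07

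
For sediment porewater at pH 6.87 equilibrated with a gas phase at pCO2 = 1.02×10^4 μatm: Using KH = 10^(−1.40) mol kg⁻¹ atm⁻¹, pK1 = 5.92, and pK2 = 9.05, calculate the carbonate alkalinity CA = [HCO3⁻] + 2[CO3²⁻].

CA = 3.67 mmol/kg

[CO2*] = KH · pCO2 = 10^(−1.40) × 1.02×10^4×10^-6 = 4.061×10^-4 mol/kg
α₀ = 1/(1 + K1/[H⁺] + K1K2/[H⁺]²) = 1/(1 + 10^+0.95 + 10^-1.23) = 0.1003
DIC = [CO2*]/α₀ = 4.061×10^-4 / 0.1003 = 4.049 mmol/kg
CA = (α₁ + 2α₂)·DIC = (0.8938 + 2×0.005905) × 4.049 = 3.67 mmol/kg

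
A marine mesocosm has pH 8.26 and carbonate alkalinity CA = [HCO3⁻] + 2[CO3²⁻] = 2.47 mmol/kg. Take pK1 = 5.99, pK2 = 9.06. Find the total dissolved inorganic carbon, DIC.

CA = [HCO3⁻] + 2[CO3²⁻] = (α₁ + 2α₂)·DIC
At pH 8.26: [H⁺]/K1 = 10^-2.27 = 0.0053703, K2/[H⁺] = 10^-0.80 = 0.15849
α₁ = 1/(1 + 0.0053703 + 0.15849) = 1/1.1639 = 0.8592; α₂ = α₁·K2/[H⁺] = 0.1362
α₁ + 2α₂ = 1.1316
DIC = CA / (α₁ + 2α₂) = 2.47 / 1.1316 = 2.18 mmol/kg

DIC = 2.18 mmol/kg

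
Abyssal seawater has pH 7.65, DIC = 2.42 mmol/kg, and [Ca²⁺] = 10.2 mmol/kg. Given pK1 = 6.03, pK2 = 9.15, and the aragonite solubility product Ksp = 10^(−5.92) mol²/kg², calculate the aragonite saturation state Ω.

α₂ = 1 / (1 + [H⁺]/K2 + [H⁺]²/(K1K2)) = 1 / (1 + 10^+1.50 + 10^-0.12)
   = 1 / (1 + 31.623 + 0.75858) = 1/33.381 = 0.02996
[CO3²⁻] = α₂ × DIC = 0.02996 × 2.42 = 0.07250 mmol/kg
Ksp = 10^(−5.92) = 1.202×10^-6
Ω = [Ca²⁺][CO3²⁻]/Ksp = (10.2×10^-3)(7.250×10^-5) / 1.202×10^-6 = 0.615

Ω = 0.615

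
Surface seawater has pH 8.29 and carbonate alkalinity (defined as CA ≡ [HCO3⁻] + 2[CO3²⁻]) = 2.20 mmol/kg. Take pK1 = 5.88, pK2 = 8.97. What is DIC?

DIC = 1.88 mmol/kg

CA = [HCO3⁻] + 2[CO3²⁻] = (α₁ + 2α₂)·DIC
At pH 8.29: [H⁺]/K1 = 10^-2.41 = 0.0038905, K2/[H⁺] = 10^-0.68 = 0.20893
α₁ = 1/(1 + 0.0038905 + 0.20893) = 1/1.2128 = 0.8245; α₂ = α₁·K2/[H⁺] = 0.1723
α₁ + 2α₂ = 1.1691
DIC = CA / (α₁ + 2α₂) = 2.20 / 1.1691 = 1.88 mmol/kg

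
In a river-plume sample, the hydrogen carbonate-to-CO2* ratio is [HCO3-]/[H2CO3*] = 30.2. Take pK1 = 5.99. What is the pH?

From K1 = [H⁺][HCO3-]/[H2CO3*]:  pH = pK1 + log₁₀([HCO3-]/[H2CO3*])
log₁₀(30.2) = +1.480
pH = 5.99 + (+1.480) = 7.47

pH = 7.47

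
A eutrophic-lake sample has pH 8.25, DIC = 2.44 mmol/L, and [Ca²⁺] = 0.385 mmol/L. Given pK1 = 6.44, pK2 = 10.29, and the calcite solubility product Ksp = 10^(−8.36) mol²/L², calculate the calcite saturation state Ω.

Ω = 1.92

α₂ = 1 / (1 + [H⁺]/K2 + [H⁺]²/(K1K2)) = 1 / (1 + 10^+2.04 + 10^+0.23)
   = 1 / (1 + 109.65 + 1.6982) = 1/112.35 = 0.008901
[CO3²⁻] = α₂ × DIC = 0.008901 × 2.44 = 0.02172 mmol/L
Ksp = 10^(−8.36) = 4.365×10^-9
Ω = [Ca²⁺][CO3²⁻]/Ksp = (0.385×10^-3)(2.172×10^-5) / 4.365×10^-9 = 1.92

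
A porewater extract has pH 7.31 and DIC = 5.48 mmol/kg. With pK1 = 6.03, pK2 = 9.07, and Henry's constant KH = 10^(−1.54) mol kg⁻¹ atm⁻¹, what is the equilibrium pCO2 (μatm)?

pCO2 = 9320 μatm

α₀ = 1 / (1 + K1/[H⁺] + K1K2/[H⁺]²) = 1 / (1 + 10^+1.28 + 10^-0.48)
   = 1 / (1 + 19.055 + 0.33113) = 1/20.386 = 0.04905
[CO2*] = α₀ × DIC = 0.04905 × 5.48 = 0.2688 mmol/kg
pCO2 = [CO2*]/KH = 2.688×10^-4 / 2.884×10^-2 = 9320 μatm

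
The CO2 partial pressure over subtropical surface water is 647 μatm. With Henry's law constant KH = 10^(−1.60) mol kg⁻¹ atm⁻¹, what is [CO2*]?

[CO2*] = 16.3 μmol/kg

KH = 10^(−1.60) = 2.512×10^-2 mol kg⁻¹ atm⁻¹
[CO2*] = KH · pCO2 = 2.512×10^-2 × 647×10^-6 atm = 1.63×10^-5 mol/kg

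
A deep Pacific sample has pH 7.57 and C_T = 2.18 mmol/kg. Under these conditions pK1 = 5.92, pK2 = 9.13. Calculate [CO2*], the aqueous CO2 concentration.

α₀ = 1 / (1 + K1/[H⁺] + K1K2/[H⁺]²) = 1 / (1 + 10^+1.65 + 10^+0.09)
   = 1 / (1 + 44.668 + 1.2303) = 1/46.899 = 0.02132
[CO2*] = α₀ × DIC = 0.02132 × 2.18 = 0.0465 mmol/kg

[CO2*] = 0.0465 mmol/kg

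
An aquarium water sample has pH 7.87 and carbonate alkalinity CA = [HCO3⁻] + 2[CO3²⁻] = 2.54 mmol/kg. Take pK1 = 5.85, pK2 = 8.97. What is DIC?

CA = [HCO3⁻] + 2[CO3²⁻] = (α₁ + 2α₂)·DIC
At pH 7.87: [H⁺]/K1 = 10^-2.02 = 0.0095499, K2/[H⁺] = 10^-1.10 = 0.079433
α₁ = 1/(1 + 0.0095499 + 0.079433) = 1/1.0890 = 0.9183; α₂ = α₁·K2/[H⁺] = 0.07294
α₁ + 2α₂ = 1.0642
DIC = CA / (α₁ + 2α₂) = 2.54 / 1.0642 = 2.39 mmol/kg

DIC = 2.39 mmol/kg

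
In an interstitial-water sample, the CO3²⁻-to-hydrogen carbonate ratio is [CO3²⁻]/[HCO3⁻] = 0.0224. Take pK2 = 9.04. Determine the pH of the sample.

pH = 7.39

From K2 = [H⁺][CO3²⁻]/[HCO3⁻]:  pH = pK2 + log₁₀([CO3²⁻]/[HCO3⁻])
log₁₀(0.0224) = -1.650
pH = 9.04 + (-1.650) = 7.39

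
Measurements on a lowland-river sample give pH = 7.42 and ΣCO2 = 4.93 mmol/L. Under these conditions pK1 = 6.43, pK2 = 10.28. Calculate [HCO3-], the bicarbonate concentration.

[HCO3⁻] = 4.47 mmol/L

α₁ = 1 / (1 + [H⁺]/K1 + K2/[H⁺]) = 1 / (1 + 10^-0.99 + 10^-2.86)
   = 1 / (1 + 0.10233 + 0.0013804) = 1/1.1037 = 0.9060
[HCO3⁻] = α₁ × DIC = 0.9060 × 4.93 = 4.47 mmol/L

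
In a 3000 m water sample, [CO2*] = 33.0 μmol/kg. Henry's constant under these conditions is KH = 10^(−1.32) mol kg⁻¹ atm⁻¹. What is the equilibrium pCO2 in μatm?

pCO2 = 689 μatm

KH = 10^(−1.32) = 4.786×10^-2 mol kg⁻¹ atm⁻¹
pCO2 = [CO2*]/KH = 33.0×10^-6 / 4.786×10^-2 = 6.89×10^-4 atm = 689 μatm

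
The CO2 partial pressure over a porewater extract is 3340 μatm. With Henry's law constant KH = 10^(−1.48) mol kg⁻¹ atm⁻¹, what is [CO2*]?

[CO2*] = 111 μmol/kg

KH = 10^(−1.48) = 3.311×10^-2 mol kg⁻¹ atm⁻¹
[CO2*] = KH · pCO2 = 3.311×10^-2 × 3340×10^-6 atm = 1.11×10^-4 mol/kg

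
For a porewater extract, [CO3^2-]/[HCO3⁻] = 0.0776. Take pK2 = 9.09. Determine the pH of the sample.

pH = 7.98

From K2 = [H⁺][CO3^2-]/[HCO3⁻]:  pH = pK2 + log₁₀([CO3^2-]/[HCO3⁻])
log₁₀(0.0776) = -1.110
pH = 9.09 + (-1.110) = 7.98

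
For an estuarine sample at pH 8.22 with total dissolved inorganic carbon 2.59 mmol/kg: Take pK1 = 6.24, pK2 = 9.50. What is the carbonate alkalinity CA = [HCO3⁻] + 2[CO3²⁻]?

CA = 2.69 mmol/kg

CA = [HCO3⁻] + 2[CO3²⁻] = (α₁ + 2α₂)·DIC
At pH 8.22: [H⁺]/K1 = 10^-1.98 = 0.010471, K2/[H⁺] = 10^-1.28 = 0.052481
α₁ = 1/(1 + 0.010471 + 0.052481) = 1/1.0630 = 0.9408; α₂ = α₁·K2/[H⁺] = 0.04937
α₁ + 2α₂ = 1.0395
CA = 1.0395 × 2.59 = 2.69 mmol/kg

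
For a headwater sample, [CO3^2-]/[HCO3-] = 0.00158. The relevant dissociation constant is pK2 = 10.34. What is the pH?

From K2 = [H⁺][CO3^2-]/[HCO3-]:  pH = pK2 + log₁₀([CO3^2-]/[HCO3-])
log₁₀(0.00158) = -2.801
pH = 10.34 + (-2.801) = 7.54

pH = 7.54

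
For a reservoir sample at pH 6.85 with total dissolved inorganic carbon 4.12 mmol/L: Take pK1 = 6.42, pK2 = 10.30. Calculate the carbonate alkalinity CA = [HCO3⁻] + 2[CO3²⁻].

CA = 3.01 mmol/L

CA = [HCO3⁻] + 2[CO3²⁻] = (α₁ + 2α₂)·DIC
At pH 6.85: [H⁺]/K1 = 10^-0.43 = 0.37154, K2/[H⁺] = 10^-3.45 = 0.00035481
α₁ = 1/(1 + 0.37154 + 0.00035481) = 1/1.3719 = 0.7289; α₂ = α₁·K2/[H⁺] = 0.0002586
α₁ + 2α₂ = 0.7294
CA = 0.7294 × 4.12 = 3.01 mmol/L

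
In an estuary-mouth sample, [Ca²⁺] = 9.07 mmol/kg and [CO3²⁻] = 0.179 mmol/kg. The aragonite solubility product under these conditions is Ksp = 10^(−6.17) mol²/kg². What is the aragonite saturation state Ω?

Ω = 2.40

Ksp = 10^(−6.17) = 6.761×10^-7
Ω = [Ca²⁺][CO3²⁻]/Ksp = (9.07×10^-3)(0.179×10^-3) / 6.761×10^-7 = 2.40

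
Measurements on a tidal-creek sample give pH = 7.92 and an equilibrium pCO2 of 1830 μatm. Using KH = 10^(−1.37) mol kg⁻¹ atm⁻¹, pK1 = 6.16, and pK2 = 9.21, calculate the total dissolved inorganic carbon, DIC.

DIC = 4.80 mmol/kg

[CO2*] = KH · pCO2 = 10^(−1.37) × 1830×10^-6 = 7.806×10^-5 mol/kg
α₀ = 1/(1 + K1/[H⁺] + K1K2/[H⁺]²) = 1/(1 + 10^+1.76 + 10^+0.47) = 0.01626
DIC = [CO2*]/α₀ = 7.806×10^-5 / 0.01626 = 4.80 mmol/kg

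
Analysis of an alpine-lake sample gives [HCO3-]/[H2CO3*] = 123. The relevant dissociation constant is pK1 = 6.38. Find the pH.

From K1 = [H⁺][HCO3-]/[H2CO3*]:  pH = pK1 + log₁₀([HCO3-]/[H2CO3*])
log₁₀(123) = +2.090
pH = 6.38 + (+2.090) = 8.47

pH = 8.47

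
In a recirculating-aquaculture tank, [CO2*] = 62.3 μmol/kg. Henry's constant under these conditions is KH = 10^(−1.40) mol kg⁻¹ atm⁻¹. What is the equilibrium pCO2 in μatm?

pCO2 = 1560 μatm

KH = 10^(−1.40) = 3.981×10^-2 mol kg⁻¹ atm⁻¹
pCO2 = [CO2*]/KH = 62.3×10^-6 / 3.981×10^-2 = 1.56×10^-3 atm = 1560 μatm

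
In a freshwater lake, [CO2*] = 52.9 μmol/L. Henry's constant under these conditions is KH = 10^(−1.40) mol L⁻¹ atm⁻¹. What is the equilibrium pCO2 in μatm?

pCO2 = 1330 μatm

KH = 10^(−1.40) = 3.981×10^-2 mol L⁻¹ atm⁻¹
pCO2 = [CO2*]/KH = 52.9×10^-6 / 3.981×10^-2 = 1.33×10^-3 atm = 1330 μatm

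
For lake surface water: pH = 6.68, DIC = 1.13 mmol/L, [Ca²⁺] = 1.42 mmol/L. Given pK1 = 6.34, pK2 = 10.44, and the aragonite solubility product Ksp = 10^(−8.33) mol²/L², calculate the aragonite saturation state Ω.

α₂ = 1 / (1 + [H⁺]/K2 + [H⁺]²/(K1K2)) = 1 / (1 + 10^+3.76 + 10^+3.42)
   = 1 / (1 + 5754.4 + 2630.3) = 1/8385.7 = 0.0001193
[CO3²⁻] = α₂ × DIC = 0.0001193 × 1.13 = 0.0001348 mmol/L = 0.1348 μmol/L
Ksp = 10^(−8.33) = 4.677×10^-9
Ω = [Ca²⁺][CO3²⁻]/Ksp = (1.42×10^-3)(1.348×10^-7) / 4.677×10^-9 = 0.0409

Ω = 0.0409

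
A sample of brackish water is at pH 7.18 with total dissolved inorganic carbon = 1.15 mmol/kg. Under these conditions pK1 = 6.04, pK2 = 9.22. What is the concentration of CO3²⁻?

[CO3²⁻] = 9.70 μmol/kg

α₂ = 1 / (1 + [H⁺]/K2 + [H⁺]²/(K1K2)) = 1 / (1 + 10^+2.04 + 10^+0.90)
   = 1 / (1 + 109.65 + 7.9433) = 1/118.59 = 0.008432
[CO3²⁻] = α₂ × DIC = 0.008432 × 1.15 = 0.00970 mmol/kg = 9.70 μmol/kg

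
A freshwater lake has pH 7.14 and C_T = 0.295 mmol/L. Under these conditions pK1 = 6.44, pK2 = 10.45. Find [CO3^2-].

α₂ = 1 / (1 + [H⁺]/K2 + [H⁺]²/(K1K2)) = 1 / (1 + 10^+3.31 + 10^+2.61)
   = 1 / (1 + 2041.7 + 407.38) = 1/2450.1 = 0.0004081
[CO3²⁻] = α₂ × DIC = 0.0004081 × 0.295 = 0.000120 mmol/L = 0.120 μmol/L

[CO3²⁻] = 0.120 μmol/L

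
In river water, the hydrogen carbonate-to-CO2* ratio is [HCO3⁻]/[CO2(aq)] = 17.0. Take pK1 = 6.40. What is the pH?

pH = 7.63

From K1 = [H⁺][HCO3⁻]/[CO2(aq)]:  pH = pK1 + log₁₀([HCO3⁻]/[CO2(aq)])
log₁₀(17.0) = +1.230
pH = 6.40 + (+1.230) = 7.63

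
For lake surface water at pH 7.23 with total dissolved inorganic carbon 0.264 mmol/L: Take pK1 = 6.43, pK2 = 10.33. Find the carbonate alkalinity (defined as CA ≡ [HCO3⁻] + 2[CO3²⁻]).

CA = [HCO3⁻] + 2[CO3²⁻] = (α₁ + 2α₂)·DIC
At pH 7.23: [H⁺]/K1 = 10^-0.80 = 0.15849, K2/[H⁺] = 10^-3.10 = 0.00079433
α₁ = 1/(1 + 0.15849 + 0.00079433) = 1/1.1593 = 0.8626; α₂ = α₁·K2/[H⁺] = 0.0006852
α₁ + 2α₂ = 0.8640
CA = 0.8640 × 0.264 = 0.228 mmol/L

CA = 0.228 mmol/L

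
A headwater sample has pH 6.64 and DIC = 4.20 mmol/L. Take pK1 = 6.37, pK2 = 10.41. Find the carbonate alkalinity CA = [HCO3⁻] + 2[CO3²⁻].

CA = [HCO3⁻] + 2[CO3²⁻] = (α₁ + 2α₂)·DIC
At pH 6.64: [H⁺]/K1 = 10^-0.27 = 0.53703, K2/[H⁺] = 10^-3.77 = 0.00016982
α₁ = 1/(1 + 0.53703 + 0.00016982) = 1/1.5372 = 0.6505; α₂ = α₁·K2/[H⁺] = 0.0001105
α₁ + 2α₂ = 0.6508
CA = 0.6508 × 4.20 = 2.73 mmol/L

CA = 2.73 mmol/L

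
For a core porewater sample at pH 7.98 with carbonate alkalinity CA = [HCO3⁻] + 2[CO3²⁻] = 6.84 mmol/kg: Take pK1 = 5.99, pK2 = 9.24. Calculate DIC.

DIC = 6.56 mmol/kg

CA = [HCO3⁻] + 2[CO3²⁻] = (α₁ + 2α₂)·DIC
At pH 7.98: [H⁺]/K1 = 10^-1.99 = 0.010233, K2/[H⁺] = 10^-1.26 = 0.054954
α₁ = 1/(1 + 0.010233 + 0.054954) = 1/1.0652 = 0.9388; α₂ = α₁·K2/[H⁺] = 0.05159
α₁ + 2α₂ = 1.0420
DIC = CA / (α₁ + 2α₂) = 6.84 / 1.0420 = 6.56 mmol/kg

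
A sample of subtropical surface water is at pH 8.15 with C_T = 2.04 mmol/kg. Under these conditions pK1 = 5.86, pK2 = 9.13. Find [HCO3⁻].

α₁ = 1 / (1 + [H⁺]/K1 + K2/[H⁺]) = 1 / (1 + 10^-2.29 + 10^-0.98)
   = 1 / (1 + 0.0051286 + 0.10471) = 1/1.1098 = 0.9010
[HCO3⁻] = α₁ × DIC = 0.9010 × 2.04 = 1.84 mmol/kg

[HCO3⁻] = 1.84 mmol/kg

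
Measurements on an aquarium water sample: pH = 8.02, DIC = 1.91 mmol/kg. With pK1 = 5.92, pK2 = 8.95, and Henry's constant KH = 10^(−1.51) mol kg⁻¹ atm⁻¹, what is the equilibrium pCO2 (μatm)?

α₀ = 1 / (1 + K1/[H⁺] + K1K2/[H⁺]²) = 1 / (1 + 10^+2.10 + 10^+1.17)
   = 1 / (1 + 125.89 + 14.791) = 1/141.68 = 0.007058
[CO2*] = α₀ × DIC = 0.007058 × 1.91 = 0.01348 mmol/kg = 13.48 μmol/kg
pCO2 = [CO2*]/KH = 1.348×10^-5 / 3.090×10^-2 = 436 μatm

pCO2 = 436 μatm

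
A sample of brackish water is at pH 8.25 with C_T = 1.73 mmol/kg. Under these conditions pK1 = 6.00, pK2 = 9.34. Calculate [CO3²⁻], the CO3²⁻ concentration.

[CO3²⁻] = 0.129 mmol/kg

α₂ = 1 / (1 + [H⁺]/K2 + [H⁺]²/(K1K2)) = 1 / (1 + 10^+1.09 + 10^-1.16)
   = 1 / (1 + 12.303 + 0.069183) = 1/13.372 = 0.07478
[CO3²⁻] = α₂ × DIC = 0.07478 × 1.73 = 0.129 mmol/kg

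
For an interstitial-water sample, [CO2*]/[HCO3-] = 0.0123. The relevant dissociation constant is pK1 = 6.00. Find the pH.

From K1 = [H⁺][HCO3-]/[CO2*]:  pH = pK1 − log₁₀([CO2*]/[HCO3-])
log₁₀(0.0123) = -1.910
pH = 6.00 − (-1.910) = 7.91

pH = 7.91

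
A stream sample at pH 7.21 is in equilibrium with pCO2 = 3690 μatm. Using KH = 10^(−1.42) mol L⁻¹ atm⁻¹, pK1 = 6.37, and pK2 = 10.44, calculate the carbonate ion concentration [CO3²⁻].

[CO3²⁻] = 0.572 μmol/L

[CO2*] = KH · pCO2 = 10^(−1.42) × 3690×10^-6 = 1.403×10^-4 mol/L
α₀ = 1/(1 + K1/[H⁺] + K1K2/[H⁺]²) = 1/(1 + 10^+0.84 + 10^-2.39) = 0.1262
DIC = [CO2*]/α₀ = 1.403×10^-4 / 0.1262 = 1.111 mmol/L
[CO3²⁻] = α₂·DIC; α₂ = 0.0005142, so [CO3²⁻] = 0.0005142 × 1.111 = 0.000572 mmol/L = 0.572 μmol/L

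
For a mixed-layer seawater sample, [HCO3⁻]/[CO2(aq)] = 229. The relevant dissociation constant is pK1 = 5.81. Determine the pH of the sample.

From K1 = [H⁺][HCO3⁻]/[CO2(aq)]:  pH = pK1 + log₁₀([HCO3⁻]/[CO2(aq)])
log₁₀(229) = +2.360
pH = 5.81 + (+2.360) = 8.17

pH = 8.17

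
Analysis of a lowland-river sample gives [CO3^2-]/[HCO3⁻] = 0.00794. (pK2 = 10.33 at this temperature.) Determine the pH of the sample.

From K2 = [H⁺][CO3^2-]/[HCO3⁻]:  pH = pK2 + log₁₀([CO3^2-]/[HCO3⁻])
log₁₀(0.00794) = -2.100
pH = 10.33 + (-2.100) = 8.23

pH = 8.23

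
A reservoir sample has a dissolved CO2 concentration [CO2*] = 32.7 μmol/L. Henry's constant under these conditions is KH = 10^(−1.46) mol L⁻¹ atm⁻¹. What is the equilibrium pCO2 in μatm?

pCO2 = 943 μatm

KH = 10^(−1.46) = 3.467×10^-2 mol L⁻¹ atm⁻¹
pCO2 = [CO2*]/KH = 32.7×10^-6 / 3.467×10^-2 = 9.43×10^-4 atm = 943 μatm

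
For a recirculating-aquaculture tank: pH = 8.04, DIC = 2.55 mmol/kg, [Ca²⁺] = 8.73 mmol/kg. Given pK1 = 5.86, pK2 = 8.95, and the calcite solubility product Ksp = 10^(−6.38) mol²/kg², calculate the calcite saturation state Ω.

Ω = 5.82

α₂ = 1 / (1 + [H⁺]/K2 + [H⁺]²/(K1K2)) = 1 / (1 + 10^+0.91 + 10^-1.27)
   = 1 / (1 + 8.1283 + 0.053703) = 1/9.1820 = 0.1089
[CO3²⁻] = α₂ × DIC = 0.1089 × 2.55 = 0.2777 mmol/kg
Ksp = 10^(−6.38) = 4.169×10^-7
Ω = [Ca²⁺][CO3²⁻]/Ksp = (8.73×10^-3)(2.777×10^-4) / 4.169×10^-7 = 5.82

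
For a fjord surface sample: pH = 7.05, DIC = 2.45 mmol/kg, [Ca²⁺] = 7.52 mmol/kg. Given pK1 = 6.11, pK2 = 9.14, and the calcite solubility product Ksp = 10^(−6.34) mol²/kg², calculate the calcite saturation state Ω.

Ω = 0.292

α₂ = 1 / (1 + [H⁺]/K2 + [H⁺]²/(K1K2)) = 1 / (1 + 10^+2.09 + 10^+1.15)
   = 1 / (1 + 123.03 + 14.125) = 1/138.15 = 0.007238
[CO3²⁻] = α₂ × DIC = 0.007238 × 2.45 = 0.01773 mmol/kg = 17.73 μmol/kg
Ksp = 10^(−6.34) = 4.571×10^-7
Ω = [Ca²⁺][CO3²⁻]/Ksp = (7.52×10^-3)(1.773×10^-5) / 4.571×10^-7 = 0.292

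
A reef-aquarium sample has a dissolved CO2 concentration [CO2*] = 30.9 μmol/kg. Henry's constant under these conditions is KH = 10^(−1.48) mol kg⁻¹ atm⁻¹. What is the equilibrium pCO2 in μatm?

pCO2 = 933 μatm

KH = 10^(−1.48) = 3.311×10^-2 mol kg⁻¹ atm⁻¹
pCO2 = [CO2*]/KH = 30.9×10^-6 / 3.311×10^-2 = 9.33×10^-4 atm = 933 μatm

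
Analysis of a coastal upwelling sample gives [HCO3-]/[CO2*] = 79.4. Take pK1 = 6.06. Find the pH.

pH = 7.96

From K1 = [H⁺][HCO3-]/[CO2*]:  pH = pK1 + log₁₀([HCO3-]/[CO2*])
log₁₀(79.4) = +1.900
pH = 6.06 + (+1.900) = 7.96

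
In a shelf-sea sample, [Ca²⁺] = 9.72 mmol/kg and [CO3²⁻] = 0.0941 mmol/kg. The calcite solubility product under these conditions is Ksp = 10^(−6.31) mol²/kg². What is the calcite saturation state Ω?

Ksp = 10^(−6.31) = 4.898×10^-7
Ω = [Ca²⁺][CO3²⁻]/Ksp = (9.72×10^-3)(0.0941×10^-3) / 4.898×10^-7 = 1.87

Ω = 1.87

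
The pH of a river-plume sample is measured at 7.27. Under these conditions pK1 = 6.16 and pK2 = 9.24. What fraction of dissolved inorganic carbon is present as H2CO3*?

α₀ = 1 / (1 + K1/[H⁺] + K1K2/[H⁺]²) = 1 / (1 + 10^+1.11 + 10^-0.86)
   = 1 / (1 + 12.882 + 0.13804) = 1/14.021 = 0.07132

α₀ = 0.0713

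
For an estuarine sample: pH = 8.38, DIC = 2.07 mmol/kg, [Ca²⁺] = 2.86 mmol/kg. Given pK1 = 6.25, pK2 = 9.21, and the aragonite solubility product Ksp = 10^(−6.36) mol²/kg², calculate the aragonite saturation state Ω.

Ω = 1.74

α₂ = 1 / (1 + [H⁺]/K2 + [H⁺]²/(K1K2)) = 1 / (1 + 10^+0.83 + 10^-1.30)
   = 1 / (1 + 6.7608 + 0.050119) = 1/7.8109 = 0.1280
[CO3²⁻] = α₂ × DIC = 0.1280 × 2.07 = 0.2650 mmol/kg
Ksp = 10^(−6.36) = 4.365×10^-7
Ω = [Ca²⁺][CO3²⁻]/Ksp = (2.86×10^-3)(2.650×10^-4) / 4.365×10^-7 = 1.74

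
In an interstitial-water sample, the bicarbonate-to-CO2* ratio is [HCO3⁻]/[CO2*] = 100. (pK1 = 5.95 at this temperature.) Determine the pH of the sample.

pH = 7.95

From K1 = [H⁺][HCO3⁻]/[CO2*]:  pH = pK1 + log₁₀([HCO3⁻]/[CO2*])
log₁₀(100) = +2.000
pH = 5.95 + (+2.000) = 7.95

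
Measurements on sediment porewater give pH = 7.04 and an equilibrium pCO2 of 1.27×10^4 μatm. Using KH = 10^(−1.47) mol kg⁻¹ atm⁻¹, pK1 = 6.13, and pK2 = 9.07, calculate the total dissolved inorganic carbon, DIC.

[CO2*] = KH · pCO2 = 10^(−1.47) × 1.27×10^4×10^-6 = 4.303×10^-4 mol/kg
α₀ = 1/(1 + K1/[H⁺] + K1K2/[H⁺]²) = 1/(1 + 10^+0.91 + 10^-1.12) = 0.1086
DIC = [CO2*]/α₀ = 4.303×10^-4 / 0.1086 = 3.96 mmol/kg

DIC = 3.96 mmol/kg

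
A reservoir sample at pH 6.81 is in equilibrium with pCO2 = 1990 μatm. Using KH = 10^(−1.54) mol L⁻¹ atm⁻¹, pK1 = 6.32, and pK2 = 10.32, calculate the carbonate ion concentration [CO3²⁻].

[CO2*] = KH · pCO2 = 10^(−1.54) × 1990×10^-6 = 5.739×10^-5 mol/L
α₀ = 1/(1 + K1/[H⁺] + K1K2/[H⁺]²) = 1/(1 + 10^+0.49 + 10^-3.02) = 0.2444
DIC = [CO2*]/α₀ = 5.739×10^-5 / 0.2444 = 0.2348 mmol/L
[CO3²⁻] = α₂·DIC; α₂ = 0.0002334, so [CO3²⁻] = 0.0002334 × 0.2348 = 5.48×10^-5 mmol/L = 0.0548 μmol/L

[CO3²⁻] = 0.0548 μmol/L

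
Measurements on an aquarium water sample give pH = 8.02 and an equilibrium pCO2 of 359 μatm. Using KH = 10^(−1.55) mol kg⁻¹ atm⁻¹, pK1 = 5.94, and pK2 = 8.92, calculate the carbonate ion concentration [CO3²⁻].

[CO3²⁻] = 0.153 mmol/kg

[CO2*] = KH · pCO2 = 10^(−1.55) × 359×10^-6 = 1.012×10^-5 mol/kg
α₀ = 1/(1 + K1/[H⁺] + K1K2/[H⁺]²) = 1/(1 + 10^+2.08 + 10^+1.18) = 0.007333
DIC = [CO2*]/α₀ = 1.012×10^-5 / 0.007333 = 1.380 mmol/kg
[CO3²⁻] = α₂·DIC; α₂ = 0.1110, so [CO3²⁻] = 0.1110 × 1.380 = 0.153 mmol/kg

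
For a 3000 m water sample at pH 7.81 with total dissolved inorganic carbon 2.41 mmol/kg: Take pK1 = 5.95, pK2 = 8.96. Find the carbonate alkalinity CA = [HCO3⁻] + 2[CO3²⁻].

CA = [HCO3⁻] + 2[CO3²⁻] = (α₁ + 2α₂)·DIC
At pH 7.81: [H⁺]/K1 = 10^-1.86 = 0.013804, K2/[H⁺] = 10^-1.15 = 0.070795
α₁ = 1/(1 + 0.013804 + 0.070795) = 1/1.0846 = 0.9220; α₂ = α₁·K2/[H⁺] = 0.06527
α₁ + 2α₂ = 1.0525
CA = 1.0525 × 2.41 = 2.54 mmol/kg

CA = 2.54 mmol/kg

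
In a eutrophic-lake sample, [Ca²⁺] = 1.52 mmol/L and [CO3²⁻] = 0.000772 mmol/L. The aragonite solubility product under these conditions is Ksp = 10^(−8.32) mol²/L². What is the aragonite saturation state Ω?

Ω = 0.245

Ksp = 10^(−8.32) = 4.786×10^-9
Ω = [Ca²⁺][CO3²⁻]/Ksp = (1.52×10^-3)(0.000772×10^-3) / 4.786×10^-9 = 0.245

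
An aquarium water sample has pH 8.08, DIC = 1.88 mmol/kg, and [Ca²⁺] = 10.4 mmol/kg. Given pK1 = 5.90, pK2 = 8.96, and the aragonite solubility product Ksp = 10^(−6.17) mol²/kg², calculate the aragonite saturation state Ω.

Ω = 3.35

α₂ = 1 / (1 + [H⁺]/K2 + [H⁺]²/(K1K2)) = 1 / (1 + 10^+0.88 + 10^-1.30)
   = 1 / (1 + 7.5858 + 0.050119) = 1/8.6359 = 0.1158
[CO3²⁻] = α₂ × DIC = 0.1158 × 1.88 = 0.2177 mmol/kg
Ksp = 10^(−6.17) = 6.761×10^-7
Ω = [Ca²⁺][CO3²⁻]/Ksp = (10.4×10^-3)(2.177×10^-4) / 6.761×10^-7 = 3.35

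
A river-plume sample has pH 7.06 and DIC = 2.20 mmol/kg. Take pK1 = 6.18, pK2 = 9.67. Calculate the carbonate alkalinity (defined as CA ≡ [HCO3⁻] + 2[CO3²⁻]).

CA = [HCO3⁻] + 2[CO3²⁻] = (α₁ + 2α₂)·DIC
At pH 7.06: [H⁺]/K1 = 10^-0.88 = 0.13183, K2/[H⁺] = 10^-2.61 = 0.0024547
α₁ = 1/(1 + 0.13183 + 0.0024547) = 1/1.1343 = 0.8816; α₂ = α₁·K2/[H⁺] = 0.002164
α₁ + 2α₂ = 0.8859
CA = 0.8859 × 2.20 = 1.95 mmol/kg

CA = 1.95 mmol/kg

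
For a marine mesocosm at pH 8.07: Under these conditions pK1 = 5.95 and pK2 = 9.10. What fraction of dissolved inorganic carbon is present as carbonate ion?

α₂ = 1 / (1 + [H⁺]/K2 + [H⁺]²/(K1K2)) = 1 / (1 + 10^+1.03 + 10^-1.09)
   = 1 / (1 + 10.715 + 0.081283) = 1/11.796 = 0.08477

α₂ = 0.0848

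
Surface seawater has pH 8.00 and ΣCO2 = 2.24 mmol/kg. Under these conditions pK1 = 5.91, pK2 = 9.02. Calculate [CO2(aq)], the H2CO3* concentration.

α₀ = 1 / (1 + K1/[H⁺] + K1K2/[H⁺]²) = 1 / (1 + 10^+2.09 + 10^+1.07)
   = 1 / (1 + 123.03 + 11.749) = 1/135.78 = 0.007365
[CO2*] = α₀ × DIC = 0.007365 × 2.24 = 0.0165 mmol/kg = 16.5 μmol/kg

[CO2*] = 16.5 μmol/kg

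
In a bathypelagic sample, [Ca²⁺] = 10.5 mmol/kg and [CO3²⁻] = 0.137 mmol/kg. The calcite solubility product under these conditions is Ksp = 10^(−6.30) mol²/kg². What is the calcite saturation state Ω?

Ksp = 10^(−6.30) = 5.012×10^-7
Ω = [Ca²⁺][CO3²⁻]/Ksp = (10.5×10^-3)(0.137×10^-3) / 5.012×10^-7 = 2.87

Ω = 2.87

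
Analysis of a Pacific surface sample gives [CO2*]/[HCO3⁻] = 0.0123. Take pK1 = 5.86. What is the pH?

From K1 = [H⁺][HCO3⁻]/[CO2*]:  pH = pK1 − log₁₀([CO2*]/[HCO3⁻])
log₁₀(0.0123) = -1.910
pH = 5.86 − (-1.910) = 7.77

pH = 7.77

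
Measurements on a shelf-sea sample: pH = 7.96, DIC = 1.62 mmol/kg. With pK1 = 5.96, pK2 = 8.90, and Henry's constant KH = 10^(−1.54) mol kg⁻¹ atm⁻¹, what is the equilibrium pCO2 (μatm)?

pCO2 = 499 μatm

α₀ = 1 / (1 + K1/[H⁺] + K1K2/[H⁺]²) = 1 / (1 + 10^+2.00 + 10^+1.06)
   = 1 / (1 + 100.00 + 11.482) = 1/112.48 = 0.008890
[CO2*] = α₀ × DIC = 0.008890 × 1.62 = 0.01440 mmol/kg = 14.40 μmol/kg
pCO2 = [CO2*]/KH = 1.440×10^-5 / 2.884×10^-2 = 499 μatm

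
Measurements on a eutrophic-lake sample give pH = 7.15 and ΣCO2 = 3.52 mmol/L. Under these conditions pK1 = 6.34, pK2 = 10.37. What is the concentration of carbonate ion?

[CO3²⁻] = 1.84 μmol/L

α₂ = 1 / (1 + [H⁺]/K2 + [H⁺]²/(K1K2)) = 1 / (1 + 10^+3.22 + 10^+2.41)
   = 1 / (1 + 1659.6 + 257.04) = 1/1917.6 = 0.0005215
[CO3²⁻] = α₂ × DIC = 0.0005215 × 3.52 = 0.00184 mmol/L = 1.84 μmol/L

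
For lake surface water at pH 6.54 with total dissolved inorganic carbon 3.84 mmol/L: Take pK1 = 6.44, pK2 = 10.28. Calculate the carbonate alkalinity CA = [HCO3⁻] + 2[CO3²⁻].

CA = [HCO3⁻] + 2[CO3²⁻] = (α₁ + 2α₂)·DIC
At pH 6.54: [H⁺]/K1 = 10^-0.10 = 0.79433, K2/[H⁺] = 10^-3.74 = 0.00018197
α₁ = 1/(1 + 0.79433 + 0.00018197) = 1/1.7945 = 0.5573; α₂ = α₁·K2/[H⁺] = 0.0001014
α₁ + 2α₂ = 0.5575
CA = 0.5575 × 3.84 = 2.14 mmol/L

CA = 2.14 mmol/L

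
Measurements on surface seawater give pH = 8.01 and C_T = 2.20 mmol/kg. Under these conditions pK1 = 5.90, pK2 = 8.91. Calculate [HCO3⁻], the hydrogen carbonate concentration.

[HCO3⁻] = 1.94 mmol/kg

α₁ = 1 / (1 + [H⁺]/K1 + K2/[H⁺]) = 1 / (1 + 10^-2.11 + 10^-0.90)
   = 1 / (1 + 0.0077625 + 0.12589) = 1/1.1337 = 0.8821
[HCO3⁻] = α₁ × DIC = 0.8821 × 2.20 = 1.94 mmol/kg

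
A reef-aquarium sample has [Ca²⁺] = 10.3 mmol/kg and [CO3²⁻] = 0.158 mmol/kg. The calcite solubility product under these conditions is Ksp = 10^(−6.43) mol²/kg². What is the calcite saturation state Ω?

Ksp = 10^(−6.43) = 3.715×10^-7
Ω = [Ca²⁺][CO3²⁻]/Ksp = (10.3×10^-3)(0.158×10^-3) / 3.715×10^-7 = 4.38

Ω = 4.38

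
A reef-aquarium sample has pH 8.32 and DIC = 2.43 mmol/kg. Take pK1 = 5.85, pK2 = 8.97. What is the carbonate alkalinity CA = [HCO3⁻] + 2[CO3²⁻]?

CA = 2.87 mmol/kg

CA = [HCO3⁻] + 2[CO3²⁻] = (α₁ + 2α₂)·DIC
At pH 8.32: [H⁺]/K1 = 10^-2.47 = 0.0033884, K2/[H⁺] = 10^-0.65 = 0.22387
α₁ = 1/(1 + 0.0033884 + 0.22387) = 1/1.2273 = 0.8148; α₂ = α₁·K2/[H⁺] = 0.1824
α₁ + 2α₂ = 1.1797
CA = 1.1797 × 2.43 = 2.87 mmol/kg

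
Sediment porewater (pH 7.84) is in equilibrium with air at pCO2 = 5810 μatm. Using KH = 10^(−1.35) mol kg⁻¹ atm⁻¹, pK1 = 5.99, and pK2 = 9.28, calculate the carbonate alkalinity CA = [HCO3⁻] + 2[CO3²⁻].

[CO2*] = KH · pCO2 = 10^(−1.35) × 5810×10^-6 = 2.595×10^-4 mol/kg
α₀ = 1/(1 + K1/[H⁺] + K1K2/[H⁺]²) = 1/(1 + 10^+1.85 + 10^+0.41) = 0.01345
DIC = [CO2*]/α₀ = 2.595×10^-4 / 0.01345 = 19.30 mmol/kg
CA = (α₁ + 2α₂)·DIC = (0.9520 + 2×0.03456) × 19.30 = 19.7 mmol/kg

CA = 19.7 mmol/kg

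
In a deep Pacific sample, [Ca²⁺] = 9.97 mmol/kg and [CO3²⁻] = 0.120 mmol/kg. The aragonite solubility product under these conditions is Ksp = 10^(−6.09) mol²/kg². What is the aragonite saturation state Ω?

Ksp = 10^(−6.09) = 8.128×10^-7
Ω = [Ca²⁺][CO3²⁻]/Ksp = (9.97×10^-3)(0.120×10^-3) / 8.128×10^-7 = 1.47

Ω = 1.47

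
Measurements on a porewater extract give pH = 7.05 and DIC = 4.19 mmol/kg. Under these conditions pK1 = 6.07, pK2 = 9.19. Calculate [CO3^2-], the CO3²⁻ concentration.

α₂ = 1 / (1 + [H⁺]/K2 + [H⁺]²/(K1K2)) = 1 / (1 + 10^+2.14 + 10^+1.16)
   = 1 / (1 + 138.04 + 14.454) = 1/153.49 = 0.006515
[CO3²⁻] = α₂ × DIC = 0.006515 × 4.19 = 0.0273 mmol/kg

[CO3²⁻] = 0.0273 mmol/kg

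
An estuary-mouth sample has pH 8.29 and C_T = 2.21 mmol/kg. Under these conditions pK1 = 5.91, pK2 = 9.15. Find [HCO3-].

[HCO3⁻] = 1.93 mmol/kg

α₁ = 1 / (1 + [H⁺]/K1 + K2/[H⁺]) = 1 / (1 + 10^-2.38 + 10^-0.86)
   = 1 / (1 + 0.0041687 + 0.13804) = 1/1.1422 = 0.8755
[HCO3⁻] = α₁ × DIC = 0.8755 × 2.21 = 1.93 mmol/kg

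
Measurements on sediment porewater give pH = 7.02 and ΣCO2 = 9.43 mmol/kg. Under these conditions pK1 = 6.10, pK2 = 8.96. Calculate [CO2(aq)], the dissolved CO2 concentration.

α₀ = 1 / (1 + K1/[H⁺] + K1K2/[H⁺]²) = 1 / (1 + 10^+0.92 + 10^-1.02)
   = 1 / (1 + 8.3176 + 0.095499) = 1/9.4131 = 0.1062
[CO2*] = α₀ × DIC = 0.1062 × 9.43 = 1.00 mmol/kg

[CO2*] = 1.00 mmol/kg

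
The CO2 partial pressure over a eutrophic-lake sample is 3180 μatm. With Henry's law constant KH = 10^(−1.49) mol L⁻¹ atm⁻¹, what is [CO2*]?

KH = 10^(−1.49) = 3.236×10^-2 mol L⁻¹ atm⁻¹
[CO2*] = KH · pCO2 = 3.236×10^-2 × 3180×10^-6 atm = 1.03×10^-4 mol/L

[CO2*] = 103 μmol/L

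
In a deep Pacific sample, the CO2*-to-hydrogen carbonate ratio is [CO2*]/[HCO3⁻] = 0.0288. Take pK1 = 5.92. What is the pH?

From K1 = [H⁺][HCO3⁻]/[CO2*]:  pH = pK1 − log₁₀([CO2*]/[HCO3⁻])
log₁₀(0.0288) = -1.541
pH = 5.92 − (-1.541) = 7.46

pH = 7.46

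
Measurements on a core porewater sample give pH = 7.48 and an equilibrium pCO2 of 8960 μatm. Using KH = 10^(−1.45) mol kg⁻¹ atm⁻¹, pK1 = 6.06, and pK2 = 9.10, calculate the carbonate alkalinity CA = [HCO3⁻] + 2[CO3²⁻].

[CO2*] = KH · pCO2 = 10^(−1.45) × 8960×10^-6 = 3.179×10^-4 mol/kg
α₀ = 1/(1 + K1/[H⁺] + K1K2/[H⁺]²) = 1/(1 + 10^+1.42 + 10^-0.20) = 0.03580
DIC = [CO2*]/α₀ = 3.179×10^-4 / 0.03580 = 8.880 mmol/kg
CA = (α₁ + 2α₂)·DIC = (0.9416 + 2×0.02259) × 8.880 = 8.76 mmol/kg

CA = 8.76 mmol/kg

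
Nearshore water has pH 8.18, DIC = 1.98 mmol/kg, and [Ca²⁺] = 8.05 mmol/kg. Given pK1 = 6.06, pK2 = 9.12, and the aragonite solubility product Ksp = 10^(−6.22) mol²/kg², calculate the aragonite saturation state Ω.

α₂ = 1 / (1 + [H⁺]/K2 + [H⁺]²/(K1K2)) = 1 / (1 + 10^+0.94 + 10^-1.18)
   = 1 / (1 + 8.7096 + 0.066069) = 1/9.7757 = 0.1023
[CO3²⁻] = α₂ × DIC = 0.1023 × 1.98 = 0.2025 mmol/kg
Ksp = 10^(−6.22) = 6.026×10^-7
Ω = [Ca²⁺][CO3²⁻]/Ksp = (8.05×10^-3)(2.025×10^-4) / 6.026×10^-7 = 2.71

Ω = 2.71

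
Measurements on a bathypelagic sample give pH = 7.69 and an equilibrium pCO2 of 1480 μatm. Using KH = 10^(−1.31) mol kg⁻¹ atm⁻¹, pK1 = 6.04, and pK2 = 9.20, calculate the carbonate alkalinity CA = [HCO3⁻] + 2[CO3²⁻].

[CO2*] = KH · pCO2 = 10^(−1.31) × 1480×10^-6 = 7.249×10^-5 mol/kg
α₀ = 1/(1 + K1/[H⁺] + K1K2/[H⁺]²) = 1/(1 + 10^+1.65 + 10^+0.14) = 0.02125
DIC = [CO2*]/α₀ = 7.249×10^-5 / 0.02125 = 3.410 mmol/kg
CA = (α₁ + 2α₂)·DIC = (0.9494 + 2×0.02934) × 3.410 = 3.44 mmol/kg

CA = 3.44 mmol/kg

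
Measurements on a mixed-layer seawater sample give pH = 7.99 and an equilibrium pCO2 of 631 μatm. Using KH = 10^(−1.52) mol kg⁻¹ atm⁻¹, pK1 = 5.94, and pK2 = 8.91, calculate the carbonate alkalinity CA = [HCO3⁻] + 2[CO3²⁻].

CA = 2.65 mmol/kg

[CO2*] = KH · pCO2 = 10^(−1.52) × 631×10^-6 = 1.906×10^-5 mol/kg
α₀ = 1/(1 + K1/[H⁺] + K1K2/[H⁺]²) = 1/(1 + 10^+2.05 + 10^+1.13) = 0.007893
DIC = [CO2*]/α₀ = 1.906×10^-5 / 0.007893 = 2.414 mmol/kg
CA = (α₁ + 2α₂)·DIC = (0.8856 + 2×0.1065) × 2.414 = 2.65 mmol/kg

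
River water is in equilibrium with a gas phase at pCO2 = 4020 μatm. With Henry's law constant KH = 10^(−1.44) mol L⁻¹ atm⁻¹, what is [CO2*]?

[CO2*] = 146 μmol/L

KH = 10^(−1.44) = 3.631×10^-2 mol L⁻¹ atm⁻¹
[CO2*] = KH · pCO2 = 3.631×10^-2 × 4020×10^-6 atm = 1.46×10^-4 mol/L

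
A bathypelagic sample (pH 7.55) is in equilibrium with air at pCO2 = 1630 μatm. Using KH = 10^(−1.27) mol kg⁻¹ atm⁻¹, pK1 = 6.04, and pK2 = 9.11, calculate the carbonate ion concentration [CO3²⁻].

[CO3²⁻] = 0.0780 mmol/kg

[CO2*] = KH · pCO2 = 10^(−1.27) × 1630×10^-6 = 8.754×10^-5 mol/kg
α₀ = 1/(1 + K1/[H⁺] + K1K2/[H⁺]²) = 1/(1 + 10^+1.51 + 10^-0.05) = 0.02920
DIC = [CO2*]/α₀ = 8.754×10^-5 / 0.02920 = 2.998 mmol/kg
[CO3²⁻] = α₂·DIC; α₂ = 0.02602, so [CO3²⁻] = 0.02602 × 2.998 = 0.0780 mmol/kg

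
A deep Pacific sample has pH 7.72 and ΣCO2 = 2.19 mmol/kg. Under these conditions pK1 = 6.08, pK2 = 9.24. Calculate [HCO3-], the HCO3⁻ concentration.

[HCO3⁻] = 2.08 mmol/kg

α₁ = 1 / (1 + [H⁺]/K1 + K2/[H⁺]) = 1 / (1 + 10^-1.64 + 10^-1.52)
   = 1 / (1 + 0.022909 + 0.030200) = 1/1.0531 = 0.9496
[HCO3⁻] = α₁ × DIC = 0.9496 × 2.19 = 2.08 mmol/kg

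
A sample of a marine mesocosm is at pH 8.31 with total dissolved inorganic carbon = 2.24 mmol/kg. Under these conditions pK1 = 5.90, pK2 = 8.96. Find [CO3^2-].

α₂ = 1 / (1 + [H⁺]/K2 + [H⁺]²/(K1K2)) = 1 / (1 + 10^+0.65 + 10^-1.76)
   = 1 / (1 + 4.4668 + 0.017378) = 1/5.4842 = 0.1823
[CO3²⁻] = α₂ × DIC = 0.1823 × 2.24 = 0.408 mmol/kg

[CO3²⁻] = 0.408 mmol/kg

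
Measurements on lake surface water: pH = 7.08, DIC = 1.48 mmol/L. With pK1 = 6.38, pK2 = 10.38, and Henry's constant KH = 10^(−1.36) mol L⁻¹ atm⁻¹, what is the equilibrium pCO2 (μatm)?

α₀ = 1 / (1 + K1/[H⁺] + K1K2/[H⁺]²) = 1 / (1 + 10^+0.70 + 10^-2.60)
   = 1 / (1 + 5.0119 + 0.0025119) = 1/6.0144 = 0.1663
[CO2*] = α₀ × DIC = 0.1663 × 1.48 = 0.2461 mmol/L
pCO2 = [CO2*]/KH = 2.461×10^-4 / 4.365×10^-2 = 5640 μatm

pCO2 = 5640 μatm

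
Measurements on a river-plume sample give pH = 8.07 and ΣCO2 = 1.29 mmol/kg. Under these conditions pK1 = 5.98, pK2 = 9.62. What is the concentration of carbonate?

[CO3²⁻] = 0.0351 mmol/kg

α₂ = 1 / (1 + [H⁺]/K2 + [H⁺]²/(K1K2)) = 1 / (1 + 10^+1.55 + 10^-0.54)
   = 1 / (1 + 35.481 + 0.28840) = 1/36.770 = 0.02720
[CO3²⁻] = α₂ × DIC = 0.02720 × 1.29 = 0.0351 mmol/kg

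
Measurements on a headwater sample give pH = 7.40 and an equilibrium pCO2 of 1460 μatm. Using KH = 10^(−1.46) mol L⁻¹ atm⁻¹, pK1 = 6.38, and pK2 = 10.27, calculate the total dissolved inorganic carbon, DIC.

DIC = 0.581 mmol/L

[CO2*] = KH · pCO2 = 10^(−1.46) × 1460×10^-6 = 5.062×10^-5 mol/L
α₀ = 1/(1 + K1/[H⁺] + K1K2/[H⁺]²) = 1/(1 + 10^+1.02 + 10^-1.85) = 0.08707
DIC = [CO2*]/α₀ = 5.062×10^-5 / 0.08707 = 0.581 mmol/L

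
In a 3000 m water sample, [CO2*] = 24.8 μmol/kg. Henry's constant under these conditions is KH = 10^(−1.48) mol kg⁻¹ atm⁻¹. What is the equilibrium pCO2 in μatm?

KH = 10^(−1.48) = 3.311×10^-2 mol kg⁻¹ atm⁻¹
pCO2 = [CO2*]/KH = 24.8×10^-6 / 3.311×10^-2 = 7.49×10^-4 atm = 749 μatm

pCO2 = 749 μatm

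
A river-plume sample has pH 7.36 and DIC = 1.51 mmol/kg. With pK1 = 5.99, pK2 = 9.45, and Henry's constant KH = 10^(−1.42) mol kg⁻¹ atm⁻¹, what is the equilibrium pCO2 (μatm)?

pCO2 = 1610 μatm

α₀ = 1 / (1 + K1/[H⁺] + K1K2/[H⁺]²) = 1 / (1 + 10^+1.37 + 10^-0.72)
   = 1 / (1 + 23.442 + 0.19055) = 1/24.633 = 0.04060
[CO2*] = α₀ × DIC = 0.04060 × 1.51 = 0.06130 mmol/kg
pCO2 = [CO2*]/KH = 6.130×10^-5 / 3.802×10^-2 = 1610 μatm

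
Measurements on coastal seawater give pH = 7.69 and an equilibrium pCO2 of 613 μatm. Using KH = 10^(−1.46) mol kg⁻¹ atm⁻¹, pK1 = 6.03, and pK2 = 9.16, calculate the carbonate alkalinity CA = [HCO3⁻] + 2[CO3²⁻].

[CO2*] = KH · pCO2 = 10^(−1.46) × 613×10^-6 = 2.125×10^-5 mol/kg
α₀ = 1/(1 + K1/[H⁺] + K1K2/[H⁺]²) = 1/(1 + 10^+1.66 + 10^+0.19) = 0.02072
DIC = [CO2*]/α₀ = 2.125×10^-5 / 0.02072 = 1.026 mmol/kg
CA = (α₁ + 2α₂)·DIC = (0.9472 + 2×0.03209) × 1.026 = 1.04 mmol/kg

CA = 1.04 mmol/kg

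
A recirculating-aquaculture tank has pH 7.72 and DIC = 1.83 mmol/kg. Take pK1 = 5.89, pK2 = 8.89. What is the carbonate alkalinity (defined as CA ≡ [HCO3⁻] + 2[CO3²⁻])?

CA = [HCO3⁻] + 2[CO3²⁻] = (α₁ + 2α₂)·DIC
At pH 7.72: [H⁺]/K1 = 10^-1.83 = 0.014791, K2/[H⁺] = 10^-1.17 = 0.067608
α₁ = 1/(1 + 0.014791 + 0.067608) = 1/1.0824 = 0.9239; α₂ = α₁·K2/[H⁺] = 0.06246
α₁ + 2α₂ = 1.0488
CA = 1.0488 × 1.83 = 1.92 mmol/kg

CA = 1.92 mmol/kg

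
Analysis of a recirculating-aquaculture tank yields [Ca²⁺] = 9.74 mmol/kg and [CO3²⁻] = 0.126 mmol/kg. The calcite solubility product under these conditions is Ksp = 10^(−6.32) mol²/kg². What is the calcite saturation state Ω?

Ω = 2.56

Ksp = 10^(−6.32) = 4.786×10^-7
Ω = [Ca²⁺][CO3²⁻]/Ksp = (9.74×10^-3)(0.126×10^-3) / 4.786×10^-7 = 2.56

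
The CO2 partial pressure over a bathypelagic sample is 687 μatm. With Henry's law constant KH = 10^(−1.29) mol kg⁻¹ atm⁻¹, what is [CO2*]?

KH = 10^(−1.29) = 5.129×10^-2 mol kg⁻¹ atm⁻¹
[CO2*] = KH · pCO2 = 5.129×10^-2 × 687×10^-6 atm = 3.52×10^-5 mol/kg

[CO2*] = 35.2 μmol/kg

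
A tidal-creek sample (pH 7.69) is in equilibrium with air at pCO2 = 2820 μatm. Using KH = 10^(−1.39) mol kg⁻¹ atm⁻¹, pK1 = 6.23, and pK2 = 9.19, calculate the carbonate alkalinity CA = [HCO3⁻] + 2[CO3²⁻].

CA = 3.52 mmol/kg

[CO2*] = KH · pCO2 = 10^(−1.39) × 2820×10^-6 = 1.149×10^-4 mol/kg
α₀ = 1/(1 + K1/[H⁺] + K1K2/[H⁺]²) = 1/(1 + 10^+1.46 + 10^-0.04) = 0.03252
DIC = [CO2*]/α₀ = 1.149×10^-4 / 0.03252 = 3.533 mmol/kg
CA = (α₁ + 2α₂)·DIC = (0.9378 + 2×0.02966) × 3.533 = 3.52 mmol/kg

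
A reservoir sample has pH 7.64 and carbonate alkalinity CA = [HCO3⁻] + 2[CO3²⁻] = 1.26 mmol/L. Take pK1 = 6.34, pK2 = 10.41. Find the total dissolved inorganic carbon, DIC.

CA = [HCO3⁻] + 2[CO3²⁻] = (α₁ + 2α₂)·DIC
At pH 7.64: [H⁺]/K1 = 10^-1.30 = 0.050119, K2/[H⁺] = 10^-2.77 = 0.0016982
α₁ = 1/(1 + 0.050119 + 0.0016982) = 1/1.0518 = 0.9507; α₂ = α₁·K2/[H⁺] = 0.001615
α₁ + 2α₂ = 0.9540
DIC = CA / (α₁ + 2α₂) = 1.26 / 0.9540 = 1.32 mmol/L

DIC = 1.32 mmol/L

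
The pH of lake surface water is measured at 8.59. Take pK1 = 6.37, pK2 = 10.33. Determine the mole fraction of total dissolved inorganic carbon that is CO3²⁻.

α₂ = 0.0178

α₂ = 1 / (1 + [H⁺]/K2 + [H⁺]²/(K1K2)) = 1 / (1 + 10^+1.74 + 10^-0.48)
   = 1 / (1 + 54.954 + 0.33113) = 1/56.285 = 0.01777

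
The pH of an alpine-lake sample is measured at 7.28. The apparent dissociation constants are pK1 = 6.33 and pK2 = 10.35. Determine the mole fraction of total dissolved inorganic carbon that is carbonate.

α₂ = 0.000765

α₂ = 1 / (1 + [H⁺]/K2 + [H⁺]²/(K1K2)) = 1 / (1 + 10^+3.07 + 10^+2.12)
   = 1 / (1 + 1174.9 + 131.83) = 1/1307.7 = 0.0007647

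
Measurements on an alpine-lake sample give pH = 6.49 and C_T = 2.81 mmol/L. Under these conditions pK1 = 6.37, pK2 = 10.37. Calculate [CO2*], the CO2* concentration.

[CO2*] = 1.21 mmol/L

α₀ = 1 / (1 + K1/[H⁺] + K1K2/[H⁺]²) = 1 / (1 + 10^+0.12 + 10^-3.76)
   = 1 / (1 + 1.3183 + 0.00017378) = 1/2.3184 = 0.4313
[CO2*] = α₀ × DIC = 0.4313 × 2.81 = 1.21 mmol/L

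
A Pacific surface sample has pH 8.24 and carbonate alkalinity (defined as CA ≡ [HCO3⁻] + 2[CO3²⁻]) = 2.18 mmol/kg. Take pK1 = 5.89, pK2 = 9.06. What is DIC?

CA = [HCO3⁻] + 2[CO3²⁻] = (α₁ + 2α₂)·DIC
At pH 8.24: [H⁺]/K1 = 10^-2.35 = 0.0044668, K2/[H⁺] = 10^-0.82 = 0.15136
α₁ = 1/(1 + 0.0044668 + 0.15136) = 1/1.1558 = 0.8652; α₂ = α₁·K2/[H⁺] = 0.1310
α₁ + 2α₂ = 1.1271
DIC = CA / (α₁ + 2α₂) = 2.18 / 1.1271 = 1.93 mmol/kg

DIC = 1.93 mmol/kg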